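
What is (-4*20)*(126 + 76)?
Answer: -16160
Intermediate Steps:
(-4*20)*(126 + 76) = -80*202 = -16160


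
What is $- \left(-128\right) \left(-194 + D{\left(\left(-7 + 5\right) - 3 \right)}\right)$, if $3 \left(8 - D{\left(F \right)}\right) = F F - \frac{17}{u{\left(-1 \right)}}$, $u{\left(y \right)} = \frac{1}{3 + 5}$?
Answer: $-19072$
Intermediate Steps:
$u{\left(y \right)} = \frac{1}{8}$
$D{\left(F \right)} = \frac{160}{3} - \frac{F^{2}}{3}$ ($D{\left(F \right)} = 8 - \frac{F F - 17 \frac{1}{\frac{1}{8}}}{3} = 8 - \frac{F^{2} - 136}{3} = 8 - \frac{-136 + F^{2}}{3} = 8 - \left(- \frac{136}{3} + \frac{F^{2}}{3}\right) = \frac{160}{3} - \frac{F^{2}}{3}$)
$- \left(-128\right) \left(-194 + D{\left(\left(-7 + 5\right) - 3 \right)}\right) = - \left(-128\right) \left(-194 + \left(\frac{160}{3} - \frac{\left(\left(-7 + 5\right) - 3\right)^{2}}{3}\right)\right) = - \left(-128\right) \left(-194 + \left(\frac{160}{3} - \frac{\left(-2 - 3\right)^{2}}{3}\right)\right) = - \left(-128\right) \left(-194 + \left(\frac{160}{3} - \frac{\left(-5\right)^{2}}{3}\right)\right) = - \left(-128\right) \left(-194 + \left(\frac{160}{3} - \frac{25}{3}\right)\right) = - \left(-128\right) \left(-194 + 45\right) = - \left(-128\right) \left(-149\right) = \left(-1\right) 19072 = -19072$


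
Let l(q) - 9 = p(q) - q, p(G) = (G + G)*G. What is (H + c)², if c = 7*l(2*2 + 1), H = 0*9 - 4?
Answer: 139876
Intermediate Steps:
p(G) = 2*G² (p(G) = (2*G)*G = 2*G²)
l(q) = 9 - q + 2*q² (l(q) = 9 + (2*q² - q) = 9 + (-q + 2*q²) = 9 - q + 2*q²)
H = -4 (H = 0 - 4 = -4)
c = 378 (c = 7*(9 - (2*2 + 1) + 2*(2*2 + 1)²) = 7*(9 - (4 + 1) + 2*(4 + 1)²) = 7*(9 - 1*5 + 2*5²) = 7*(9 - 5 + 2*25) = 7*(9 - 5 + 50) = 7*54 = 378)
(H + c)² = (-4 + 378)² = 374² = 139876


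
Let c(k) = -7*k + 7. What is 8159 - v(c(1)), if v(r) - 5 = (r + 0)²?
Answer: 8154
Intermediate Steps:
c(k) = 7 - 7*k
v(r) = 5 + r² (v(r) = 5 + (r + 0)² = 5 + r²)
8159 - v(c(1)) = 8159 - (5 + (7 - 7*1)²) = 8159 - (5 + (7 - 7)²) = 8159 - (5 + 0²) = 8159 - (5 + 0) = 8159 - 1*5 = 8159 - 5 = 8154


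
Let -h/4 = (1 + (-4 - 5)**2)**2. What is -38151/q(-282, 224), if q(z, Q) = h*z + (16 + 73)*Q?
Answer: -38151/7604608 ≈ -0.0050168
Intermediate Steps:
h = -26896 (h = -4*(1 + (-4 - 5)**2)**2 = -4*(1 + (-9)**2)**2 = -4*(1 + 81)**2 = -4*82**2 = -4*6724 = -26896)
q(z, Q) = -26896*z + 89*Q (q(z, Q) = -26896*z + (16 + 73)*Q = -26896*z + 89*Q)
-38151/q(-282, 224) = -38151/(-26896*(-282) + 89*224) = -38151/(7584672 + 19936) = -38151/7604608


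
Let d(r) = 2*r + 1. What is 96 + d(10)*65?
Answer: 1461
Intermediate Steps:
d(r) = 1 + 2*r
96 + d(10)*65 = 96 + (1 + 2*10)*65 = 96 + (1 + 20)*65 = 96 + 21*65 = 96 + 1365 = 1461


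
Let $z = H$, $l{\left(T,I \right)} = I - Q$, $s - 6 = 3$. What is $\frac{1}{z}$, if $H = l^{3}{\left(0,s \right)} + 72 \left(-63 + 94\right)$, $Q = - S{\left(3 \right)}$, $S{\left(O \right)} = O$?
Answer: $\frac{1}{3960} \approx 0.00025253$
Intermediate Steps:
$Q = -3$ ($Q = \left(-1\right) 3 = -3$)
$s = 9$ ($s = 6 + 3 = 9$)
$l{\left(T,I \right)} = 3 + I$ ($l{\left(T,I \right)} = I - -3 = I + 3 = 3 + I$)
$H = 3960$ ($H = \left(3 + 9\right)^{3} + 72 \left(-63 + 94\right) = 12^{3} + 72 \cdot 31 = 1728 + 2232 = 3960$)
$z = 3960$
$\frac{1}{z} = \frac{1}{3960}$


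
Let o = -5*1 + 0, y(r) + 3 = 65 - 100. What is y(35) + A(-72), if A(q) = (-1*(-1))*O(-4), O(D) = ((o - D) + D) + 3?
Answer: -40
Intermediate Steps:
y(r) = -38 (y(r) = -3 + (65 - 100) = -3 - 35 = -38)
o = -5 (o = -5 + 0 = -5)
O(D) = -2 (O(D) = ((-5 - D) + D) + 3 = -5 + 3 = -2)
A(q) = -2 (A(q) = -1*(-1)*(-2) = 1*(-2) = -2)
y(35) + A(-72) = -38 - 2 = -40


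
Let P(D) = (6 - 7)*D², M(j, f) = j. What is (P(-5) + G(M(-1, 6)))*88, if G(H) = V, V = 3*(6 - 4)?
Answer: -1672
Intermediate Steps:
V = 6 (V = 3*2 = 6)
G(H) = 6
P(D) = -D²
(P(-5) + G(M(-1, 6)))*88 = (-1*(-5)² + 6)*88 = (-1*25 + 6)*88 = (-25 + 6)*88 = -19*88 = -1672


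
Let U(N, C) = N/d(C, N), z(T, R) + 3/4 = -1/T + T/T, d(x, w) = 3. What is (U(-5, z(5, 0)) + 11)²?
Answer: 784/9 ≈ 87.111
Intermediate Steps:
z(T, R) = ¼ - 1/T (z(T, R) = -¾ + (-1/T + T/T) = -¾ + (-1/T + 1) = -¾ + (1 - 1/T) = ¼ - 1/T)
U(N, C) = N/3
(U(-5, z(5, 0)) + 11)² = ((⅓)*(-5) + 11)² = (-5/3 + 11)² = (28/3)² = 784/9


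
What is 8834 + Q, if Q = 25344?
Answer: 34178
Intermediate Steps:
8834 + Q = 8834 + 25344 = 34178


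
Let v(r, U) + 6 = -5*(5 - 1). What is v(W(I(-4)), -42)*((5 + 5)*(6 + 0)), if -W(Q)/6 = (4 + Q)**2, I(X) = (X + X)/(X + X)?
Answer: -1560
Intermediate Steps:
I(X) = 1 (I(X) = (2*X)/((2*X)) = (2*X)*(1/(2*X)) = 1)
W(Q) = -6*(4 + Q)**2
v(r, U) = -26 (v(r, U) = -6 - 5*(5 - 1) = -6 - 5*4 = -6 - 20 = -26)
v(W(I(-4)), -42)*((5 + 5)*(6 + 0)) = -26*(5 + 5)*(6 + 0) = -260*6 = -26*60 = -1560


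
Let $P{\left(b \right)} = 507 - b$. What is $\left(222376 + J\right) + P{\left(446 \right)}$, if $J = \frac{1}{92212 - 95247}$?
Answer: $\frac{675096294}{3035} \approx 2.2244 \cdot 10^{5}$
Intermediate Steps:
$J = - \frac{1}{3035}$ ($J = \frac{1}{-3035} = - \frac{1}{3035} \approx -0.00032949$)
$\left(222376 + J\right) + P{\left(446 \right)} = \left(222376 - \frac{1}{3035}\right) + \left(507 - 446\right) = \frac{674911159}{3035} + \left(507 - 446\right) = \frac{674911159}{3035} + 61 = \frac{675096294}{3035}$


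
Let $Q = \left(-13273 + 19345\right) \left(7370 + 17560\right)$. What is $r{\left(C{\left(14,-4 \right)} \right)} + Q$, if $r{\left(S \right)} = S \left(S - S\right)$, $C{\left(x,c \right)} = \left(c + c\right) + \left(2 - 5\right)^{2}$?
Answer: $151374960$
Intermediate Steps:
$C{\left(x,c \right)} = 9 + 2 c$ ($C{\left(x,c \right)} = 2 c + \left(-3\right)^{2} = 2 c + 9 = 9 + 2 c$)
$r{\left(S \right)} = 0$ ($r{\left(S \right)} = S 0 = 0$)
$Q = 151374960$ ($Q = 6072 \cdot 24930 = 151374960$)
$r{\left(C{\left(14,-4 \right)} \right)} + Q = 0 + 151374960 = 151374960$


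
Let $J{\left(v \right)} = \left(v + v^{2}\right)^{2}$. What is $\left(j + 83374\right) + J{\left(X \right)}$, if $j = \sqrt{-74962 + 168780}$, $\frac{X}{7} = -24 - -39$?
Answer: $123960274 + \sqrt{93818} \approx 1.2396 \cdot 10^{8}$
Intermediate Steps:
$X = 105$ ($X = 7 \left(-24 - -39\right) = 7 \left(-24 + 39\right) = 7 \cdot 15 = 105$)
$j = \sqrt{93818} \approx 306.3$
$\left(j + 83374\right) + J{\left(X \right)} = \left(\sqrt{93818} + 83374\right) + 105^{2} \left(1 + 105\right)^{2} = \left(83374 + \sqrt{93818}\right) + 11025 \cdot 106^{2} = \left(83374 + \sqrt{93818}\right) + 11025 \cdot 11236 = \left(83374 + \sqrt{93818}\right) + 123876900 = 123960274 + \sqrt{93818}$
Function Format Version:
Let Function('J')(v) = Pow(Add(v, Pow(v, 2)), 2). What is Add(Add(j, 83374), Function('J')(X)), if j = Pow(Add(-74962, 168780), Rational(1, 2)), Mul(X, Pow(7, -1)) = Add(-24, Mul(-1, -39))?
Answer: Add(123960274, Pow(93818, Rational(1, 2))) ≈ 1.2396e+8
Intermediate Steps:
X = 105 (X = Mul(7, Add(-24, Mul(-1, -39))) = Mul(7, Add(-24, 39)) = Mul(7, 15) = 105)
j = Pow(93818, Rational(1, 2)) ≈ 306.30
Add(Add(j, 83374), Function('J')(X)) = Add(Add(Pow(93818, Rational(1, 2)), 83374), Mul(Pow(105, 2), Pow(Add(1, 105), 2))) = Add(Add(83374, Pow(93818, Rational(1, 2))), Mul(11025, Pow(106, 2))) = Add(Add(83374, Pow(93818, Rational(1, 2))), Mul(11025, 11236)) = Add(Add(83374, Pow(93818, Rational(1, 2))), 123876900) = Add(123960274, Pow(93818, Rational(1, 2)))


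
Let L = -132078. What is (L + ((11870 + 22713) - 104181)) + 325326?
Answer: 123650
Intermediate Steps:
(L + ((11870 + 22713) - 104181)) + 325326 = (-132078 + ((11870 + 22713) - 104181)) + 325326 = (-132078 + (34583 - 104181)) + 325326 = (-132078 - 69598) + 325326 = -201676 + 325326 = 123650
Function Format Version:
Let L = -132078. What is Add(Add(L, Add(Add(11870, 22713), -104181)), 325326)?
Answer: 123650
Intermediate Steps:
Add(Add(L, Add(Add(11870, 22713), -104181)), 325326) = Add(Add(-132078, Add(Add(11870, 22713), -104181)), 325326) = Add(Add(-132078, Add(34583, -104181)), 325326) = Add(Add(-132078, -69598), 325326) = Add(-201676, 325326) = 123650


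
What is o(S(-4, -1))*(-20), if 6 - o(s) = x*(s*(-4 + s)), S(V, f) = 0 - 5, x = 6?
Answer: 5280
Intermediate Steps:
S(V, f) = -5
o(s) = 6 - 6*s*(-4 + s)
o(S(-4, -1))*(-20) = (6 - 6*(-5)**2 + 24*(-5))*(-20) = (6 - 6*25 - 120)*(-20) = (6 - 150 - 120)*(-20) = -264*(-20) = 5280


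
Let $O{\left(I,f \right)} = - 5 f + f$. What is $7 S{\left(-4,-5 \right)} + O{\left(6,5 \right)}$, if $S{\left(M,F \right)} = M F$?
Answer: $120$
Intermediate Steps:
$O{\left(I,f \right)} = - 4 f$
$S{\left(M,F \right)} = F M$
$7 S{\left(-4,-5 \right)} + O{\left(6,5 \right)} = 7 \left(\left(-5\right) \left(-4\right)\right) - 20 = 7 \cdot 20 - 20 = 140 - 20 = 120$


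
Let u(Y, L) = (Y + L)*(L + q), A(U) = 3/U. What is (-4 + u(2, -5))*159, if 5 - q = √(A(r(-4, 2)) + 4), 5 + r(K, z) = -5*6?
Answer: -636 + 477*√4795/35 ≈ 307.72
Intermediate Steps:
r(K, z) = -35 (r(K, z) = -5 - 5*6 = -5 - 30 = -35)
q = 5 - √4795/35 (q = 5 - √(3/(-35) + 4) = 5 - √(3*(-1/35) + 4) = 5 - √(-3/35 + 4) = 5 - √(137/35) = 5 - √4795/35 ≈ 3.0215)
u(Y, L) = (L + Y)*(5 + L - √4795/35) (u(Y, L) = (Y + L)*(L + (5 - √4795/35)) = (L + Y)*(5 + L - √4795/35))
(-4 + u(2, -5))*159 = (-4 + ((-5)² - 5*2 + (1/35)*(-5)*(175 - √4795) + (1/35)*2*(175 - √4795)))*159 = (-4 + (25 - 10 + (-25 + √4795/7) + (10 - 2*√4795/35)))*159 = (-4 + 3*√4795/35)*159 = -636 + 477*√4795/35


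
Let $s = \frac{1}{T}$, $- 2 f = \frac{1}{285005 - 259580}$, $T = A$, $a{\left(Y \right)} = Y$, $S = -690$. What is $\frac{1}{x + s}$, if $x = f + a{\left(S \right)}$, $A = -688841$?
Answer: $- \frac{35027564850}{24169020486191} \approx -0.0014493$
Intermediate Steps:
$T = -688841$
$f = - \frac{1}{50850}$ ($f = - \frac{1}{2 \left(285005 - 259580\right)} = - \frac{1}{2 \cdot 25425} = \left(- \frac{1}{2}\right) \frac{1}{25425} = - \frac{1}{50850} \approx -1.9666 \cdot 10^{-5}$)
$x = - \frac{35086501}{50850}$ ($x = - \frac{1}{50850} - 690 = - \frac{35086501}{50850} \approx -690.0$)
$s = - \frac{1}{688841}$ ($s = \frac{1}{-688841} = - \frac{1}{688841} \approx -1.4517 \cdot 10^{-6}$)
$\frac{1}{x + s} = \frac{1}{- \frac{35086501}{50850} - \frac{1}{688841}} = \frac{1}{- \frac{24169020486191}{35027564850}} = - \frac{35027564850}{24169020486191}$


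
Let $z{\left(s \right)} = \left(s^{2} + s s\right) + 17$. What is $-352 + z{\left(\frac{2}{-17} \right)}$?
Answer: $- \frac{96807}{289} \approx -334.97$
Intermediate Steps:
$z{\left(s \right)} = 17 + 2 s^{2}$ ($z{\left(s \right)} = \left(s^{2} + s^{2}\right) + 17 = 2 s^{2} + 17 = 17 + 2 s^{2}$)
$-352 + z{\left(\frac{2}{-17} \right)} = -352 + \left(17 + 2 \left(\frac{2}{-17}\right)^{2}\right) = -352 + \left(17 + 2 \left(2 \left(- \frac{1}{17}\right)\right)^{2}\right) = -352 + \left(17 + 2 \left(- \frac{2}{17}\right)^{2}\right) = -352 + \left(17 + 2 \cdot \frac{4}{289}\right) = -352 + \left(17 + \frac{8}{289}\right) = -352 + \frac{4921}{289} = - \frac{96807}{289}$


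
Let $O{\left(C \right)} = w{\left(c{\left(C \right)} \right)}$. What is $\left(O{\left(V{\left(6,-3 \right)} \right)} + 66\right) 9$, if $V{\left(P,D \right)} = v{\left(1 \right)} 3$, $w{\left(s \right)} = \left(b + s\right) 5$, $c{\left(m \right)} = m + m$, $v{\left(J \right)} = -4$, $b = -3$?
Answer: $-621$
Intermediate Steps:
$c{\left(m \right)} = 2 m$
$w{\left(s \right)} = -15 + 5 s$ ($w{\left(s \right)} = \left(-3 + s\right) 5 = -15 + 5 s$)
$V{\left(P,D \right)} = -12$ ($V{\left(P,D \right)} = \left(-4\right) 3 = -12$)
$O{\left(C \right)} = -15 + 10 C$ ($O{\left(C \right)} = -15 + 5 \cdot 2 C = -15 + 10 C$)
$\left(O{\left(V{\left(6,-3 \right)} \right)} + 66\right) 9 = \left(\left(-15 + 10 \left(-12\right)\right) + 66\right) 9 = \left(\left(-15 - 120\right) + 66\right) 9 = \left(-135 + 66\right) 9 = \left(-69\right) 9 = -621$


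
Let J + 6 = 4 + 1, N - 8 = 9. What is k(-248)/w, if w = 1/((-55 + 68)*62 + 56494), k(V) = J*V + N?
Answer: 15184500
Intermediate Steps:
N = 17 (N = 8 + 9 = 17)
J = -1 (J = -6 + (4 + 1) = -6 + 5 = -1)
k(V) = 17 - V (k(V) = -V + 17 = 17 - V)
w = 1/57300 (w = 1/(13*62 + 56494) = 1/(806 + 56494) = 1/57300 ≈ 1.7452e-5)
k(-248)/w = (17 - 1*(-248))/(1/57300) = (17 + 248)*57300 = 265*57300 = 15184500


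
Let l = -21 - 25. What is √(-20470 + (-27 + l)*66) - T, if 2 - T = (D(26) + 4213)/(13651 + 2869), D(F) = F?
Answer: -28801/16520 + 2*I*√6322 ≈ -1.7434 + 159.02*I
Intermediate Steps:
l = -46
T = 28801/16520 (T = 2 - (26 + 4213)/(13651 + 2869) = 2 - 4239/16520 = 28801/16520 ≈ 1.7434)
√(-20470 + (-27 + l)*66) - T = √(-20470 + (-27 - 46)*66) - 1*28801/16520 = √(-20470 - 73*66) - 28801/16520 = √(-20470 - 4818) - 28801/16520 = √(-25288) - 28801/16520 = 2*I*√6322 - 28801/16520 = -28801/16520 + 2*I*√6322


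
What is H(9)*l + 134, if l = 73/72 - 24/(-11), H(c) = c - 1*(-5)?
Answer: 70781/396 ≈ 178.74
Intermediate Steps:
H(c) = 5 + c (H(c) = c + 5 = 5 + c)
l = 2531/792 (l = 73*(1/72) - 24*(-1/11) = 73/72 + 24/11 = 2531/792 ≈ 3.1957)
H(9)*l + 134 = (5 + 9)*(2531/792) + 134 = 14*(2531/792) + 134 = 17717/396 + 134 = 70781/396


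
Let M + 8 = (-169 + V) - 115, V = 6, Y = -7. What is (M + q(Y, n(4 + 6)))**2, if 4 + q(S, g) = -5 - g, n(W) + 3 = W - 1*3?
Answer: 89401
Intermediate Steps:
n(W) = -6 + W (n(W) = -3 + (W - 1*3) = -3 + (W - 3) = -3 + (-3 + W) = -6 + W)
q(S, g) = -9 - g (q(S, g) = -4 + (-5 - g) = -9 - g)
M = -286 (M = -8 + ((-169 + 6) - 115) = -8 + (-163 - 115) = -8 - 278 = -286)
(M + q(Y, n(4 + 6)))**2 = (-286 + (-9 - (-6 + (4 + 6))))**2 = (-286 + (-9 - (-6 + 10)))**2 = (-286 + (-9 - 1*4))**2 = (-286 + (-9 - 4))**2 = (-286 - 13)**2 = (-299)**2 = 89401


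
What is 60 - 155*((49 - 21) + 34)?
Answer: -9550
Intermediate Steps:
60 - 155*((49 - 21) + 34) = 60 - 155*(28 + 34) = 60 - 155*62 = 60 - 9610 = -9550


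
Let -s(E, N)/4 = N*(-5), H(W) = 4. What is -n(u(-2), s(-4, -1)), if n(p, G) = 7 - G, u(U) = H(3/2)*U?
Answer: -27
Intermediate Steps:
s(E, N) = 20*N (s(E, N) = -4*N*(-5) = -(-20)*N = 20*N)
u(U) = 4*U
-n(u(-2), s(-4, -1)) = -(7 - 20*(-1)) = -(7 - 1*(-20)) = -(7 + 20) = -1*27 = -27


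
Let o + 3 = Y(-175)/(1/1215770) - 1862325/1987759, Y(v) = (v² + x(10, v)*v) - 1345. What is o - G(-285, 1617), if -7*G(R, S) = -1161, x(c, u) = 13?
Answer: 456832897191282637/13914313 ≈ 3.2832e+10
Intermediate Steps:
G(R, S) = 1161/7 (G(R, S) = -⅐*(-1161) = 1161/7)
Y(v) = -1345 + v² + 13*v (Y(v) = (v² + 13*v) - 1345 = -1345 + v² + 13*v)
o = 65261842785581548/1987759 (o = -3 + ((-1345 + (-175)² + 13*(-175))/(1/1215770) - 1862325/1987759) = -3 + ((-1345 + 30625 - 2275)/(1/1215770) - 1862325*1/1987759) = -3 + (27005*1215770 - 1862325/1987759) = -3 + (32831868850 - 1862325/1987759) = -3 + 65261842791544825/1987759 = 65261842785581548/1987759 ≈ 3.2832e+10)
o - G(-285, 1617) = 65261842785581548/1987759 - 1*1161/7 = 65261842785581548/1987759 - 1161/7 = 456832897191282637/13914313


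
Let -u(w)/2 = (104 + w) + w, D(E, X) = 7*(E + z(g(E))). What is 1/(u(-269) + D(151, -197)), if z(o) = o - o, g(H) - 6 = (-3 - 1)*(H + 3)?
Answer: 1/1925 ≈ 0.00051948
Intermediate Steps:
g(H) = -6 - 4*H (g(H) = 6 + (-3 - 1)*(H + 3) = 6 - 4*(3 + H) = 6 + (-12 - 4*H) = -6 - 4*H)
z(o) = 0
D(E, X) = 7*E (D(E, X) = 7*(E + 0) = 7*E)
u(w) = -208 - 4*w (u(w) = -2*((104 + w) + w) = -2*(104 + 2*w) = -208 - 4*w)
1/(u(-269) + D(151, -197)) = 1/((-208 - 4*(-269)) + 7*151) = 1/((-208 + 1076) + 1057) = 1/(868 + 1057) = 1/1925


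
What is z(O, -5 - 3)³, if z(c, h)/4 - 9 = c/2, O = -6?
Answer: 13824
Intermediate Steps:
z(c, h) = 36 + 2*c (z(c, h) = 36 + 4*(c/2) = 36 + 2*c)
z(O, -5 - 3)³ = (36 + 2*(-6))³ = (36 - 12)³ = 24³ = 13824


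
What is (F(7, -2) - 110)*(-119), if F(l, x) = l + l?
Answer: 11424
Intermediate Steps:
F(l, x) = 2*l
(F(7, -2) - 110)*(-119) = (2*7 - 110)*(-119) = (14 - 110)*(-119) = -96*(-119) = 11424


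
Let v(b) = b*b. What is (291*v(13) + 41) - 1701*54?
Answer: -42634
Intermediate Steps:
v(b) = b**2
(291*v(13) + 41) - 1701*54 = (291*13**2 + 41) - 1701*54 = (291*169 + 41) - 1*91854 = (49179 + 41) - 91854 = 49220 - 91854 = -42634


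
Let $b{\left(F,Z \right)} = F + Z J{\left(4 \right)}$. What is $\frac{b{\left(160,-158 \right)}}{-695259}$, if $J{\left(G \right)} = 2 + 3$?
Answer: $\frac{70}{77251} \approx 0.00090614$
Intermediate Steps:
$J{\left(G \right)} = 5$
$b{\left(F,Z \right)} = F + 5 Z$ ($b{\left(F,Z \right)} = F + Z 5 = F + 5 Z$)
$\frac{b{\left(160,-158 \right)}}{-695259} = \frac{160 + 5 \left(-158\right)}{-695259} = \left(160 - 790\right) \left(- \frac{1}{695259}\right) = \left(-630\right) \left(- \frac{1}{695259}\right) = \frac{70}{77251}$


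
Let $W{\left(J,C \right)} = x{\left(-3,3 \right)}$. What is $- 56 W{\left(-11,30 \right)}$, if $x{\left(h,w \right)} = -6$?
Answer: $336$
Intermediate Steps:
$W{\left(J,C \right)} = -6$
$- 56 W{\left(-11,30 \right)} = \left(-56\right) \left(-6\right) = 336$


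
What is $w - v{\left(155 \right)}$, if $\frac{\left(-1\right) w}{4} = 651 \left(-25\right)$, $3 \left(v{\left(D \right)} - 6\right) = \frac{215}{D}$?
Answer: $\frac{6053699}{93} \approx 65094.0$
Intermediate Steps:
$v{\left(D \right)} = 6 + \frac{215}{3 D}$ ($v{\left(D \right)} = 6 + \frac{215 \frac{1}{D}}{3} = 6 + \frac{215}{3 D}$)
$w = 65100$ ($w = - 4 \cdot 651 \left(-25\right) = \left(-4\right) \left(-16275\right) = 65100$)
$w - v{\left(155 \right)} = 65100 - \left(6 + \frac{215}{3 \cdot 155}\right) = 65100 - \left(6 + \frac{215}{3} \cdot \frac{1}{155}\right) = 65100 - \left(6 + \frac{43}{93}\right) = 65100 - \frac{601}{93} = \frac{6053699}{93}$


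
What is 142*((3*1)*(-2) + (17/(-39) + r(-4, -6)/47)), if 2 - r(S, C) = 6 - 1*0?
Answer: -1697326/1833 ≈ -925.98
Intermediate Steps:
r(S, C) = -4 (r(S, C) = 2 - (6 - 1*0) = 2 - (6 + 0) = 2 - 1*6 = 2 - 6 = -4)
142*((3*1)*(-2) + (17/(-39) + r(-4, -6)/47)) = 142*((3*1)*(-2) + (17/(-39) - 4/47)) = 142*(3*(-2) + (17*(-1/39) - 4*1/47)) = 142*(-6 + (-17/39 - 4/47)) = 142*(-6 - 955/1833) = 142*(-11953/1833) = -1697326/1833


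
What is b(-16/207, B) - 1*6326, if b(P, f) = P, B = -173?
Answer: -1309498/207 ≈ -6326.1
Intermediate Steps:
b(-16/207, B) - 1*6326 = -16/207 - 1*6326 = -16*1/207 - 6326 = -16/207 - 6326 = -1309498/207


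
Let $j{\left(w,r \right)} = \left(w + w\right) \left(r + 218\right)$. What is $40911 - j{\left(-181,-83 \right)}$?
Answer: $89781$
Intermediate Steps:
$j{\left(w,r \right)} = 2 w \left(218 + r\right)$
$40911 - j{\left(-181,-83 \right)} = 40911 - 2 \left(-181\right) \left(218 - 83\right) = 40911 - 2 \left(-181\right) 135 = 40911 - -48870 = 40911 + 48870 = 89781$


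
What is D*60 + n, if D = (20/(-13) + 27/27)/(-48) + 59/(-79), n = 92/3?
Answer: -166009/12324 ≈ -13.470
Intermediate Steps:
n = 92/3 (n = 92*(⅓) = 92/3 ≈ 30.667)
D = -36263/49296 (D = (20*(-1/13) + 27*(1/27))*(-1/48) + 59*(-1/79) = (-20/13 + 1)*(-1/48) - 59/79 = -7/13*(-1/48) - 59/79 = 7/624 - 59/79 = -36263/49296 ≈ -0.73562)
D*60 + n = -36263/49296*60 + 92/3 = -181315/4108 + 92/3 = -166009/12324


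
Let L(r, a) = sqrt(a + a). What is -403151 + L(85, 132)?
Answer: -403151 + 2*sqrt(66) ≈ -4.0314e+5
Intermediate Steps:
L(r, a) = sqrt(2)*sqrt(a) (L(r, a) = sqrt(2*a) = sqrt(2)*sqrt(a))
-403151 + L(85, 132) = -403151 + sqrt(2)*sqrt(132) = -403151 + sqrt(2)*(2*sqrt(33)) = -403151 + 2*sqrt(66)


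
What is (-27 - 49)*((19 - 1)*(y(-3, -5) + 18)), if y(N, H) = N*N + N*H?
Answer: -57456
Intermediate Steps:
y(N, H) = N² + H*N
(-27 - 49)*((19 - 1)*(y(-3, -5) + 18)) = (-27 - 49)*((19 - 1)*(-3*(-5 - 3) + 18)) = -1368*(-3*(-8) + 18) = -1368*(24 + 18) = -1368*42 = -76*756 = -57456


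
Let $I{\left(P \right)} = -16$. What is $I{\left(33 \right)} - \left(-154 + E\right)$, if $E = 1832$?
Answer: $-1694$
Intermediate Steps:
$I{\left(33 \right)} - \left(-154 + E\right) = -16 - \left(-154 + 1832\right) = -16 - 1678 = -1694$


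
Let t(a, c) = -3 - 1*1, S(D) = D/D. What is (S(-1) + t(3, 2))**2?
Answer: 9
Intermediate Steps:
S(D) = 1
t(a, c) = -4 (t(a, c) = -3 - 1 = -4)
(S(-1) + t(3, 2))**2 = (1 - 4)**2 = (-3)**2 = 9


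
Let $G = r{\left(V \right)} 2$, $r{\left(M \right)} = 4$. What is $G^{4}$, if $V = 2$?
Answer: $4096$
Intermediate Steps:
$G = 8$ ($G = 4 \cdot 2 = 8$)
$G^{4} = 8^{4} = 4096$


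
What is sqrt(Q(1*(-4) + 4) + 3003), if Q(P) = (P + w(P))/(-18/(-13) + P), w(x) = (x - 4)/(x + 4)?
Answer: sqrt(108082)/6 ≈ 54.793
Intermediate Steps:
w(x) = (-4 + x)/(4 + x)
Q(P) = (P + (-4 + P)/(4 + P))/(18/13 + P) (Q(P) = (P + (-4 + P)/(4 + P))/(-18/(-13) + P) = (P + (-4 + P)/(4 + P))/(-18*(-1/13) + P) = (P + (-4 + P)/(4 + P))/(18/13 + P))
sqrt(Q(1*(-4) + 4) + 3003) = sqrt(13*(-4 + (1*(-4) + 4) + (1*(-4) + 4)*(4 + (1*(-4) + 4)))/((4 + (1*(-4) + 4))*(18 + 13*(1*(-4) + 4))) + 3003) = sqrt(13*(-4 + (-4 + 4) + (-4 + 4)*(4 + (-4 + 4)))/((4 + (-4 + 4))*(18 + 13*(-4 + 4))) + 3003) = sqrt(13*(-4 + 0 + 0*(4 + 0))/((4 + 0)*(18 + 13*0)) + 3003) = sqrt(13*(-4 + 0 + 0*4)/(4*(18 + 0)) + 3003) = sqrt(13*(1/4)*(-4 + 0 + 0)/18 + 3003) = sqrt(13*(1/4)*(1/18)*(-4) + 3003) = sqrt(-13/18 + 3003) = sqrt(54041/18) = sqrt(108082)/6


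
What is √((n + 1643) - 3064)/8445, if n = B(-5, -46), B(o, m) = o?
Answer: I*√1426/8445 ≈ 0.0044716*I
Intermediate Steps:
n = -5
√((n + 1643) - 3064)/8445 = √((-5 + 1643) - 3064)/8445 = √(1638 - 3064)*(1/8445) = √(-1426)*(1/8445) = (I*√1426)*(1/8445) = I*√1426/8445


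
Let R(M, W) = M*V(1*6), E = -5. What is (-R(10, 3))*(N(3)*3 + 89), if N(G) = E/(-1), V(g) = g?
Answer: -6240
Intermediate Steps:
N(G) = 5 (N(G) = -5/(-1) = -5*(-1) = 5)
R(M, W) = 6*M (R(M, W) = M*(1*6) = M*6 = 6*M)
(-R(10, 3))*(N(3)*3 + 89) = (-6*10)*(5*3 + 89) = (-1*60)*(15 + 89) = -60*104 = -6240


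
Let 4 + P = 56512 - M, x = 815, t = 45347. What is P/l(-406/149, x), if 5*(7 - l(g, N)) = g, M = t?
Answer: 8314945/5621 ≈ 1479.3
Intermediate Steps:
M = 45347
l(g, N) = 7 - g/5
P = 11161 (P = -4 + (56512 - 1*45347) = -4 + (56512 - 45347) = -4 + 11165 = 11161)
P/l(-406/149, x) = 11161/(7 - (-406)/(5*149)) = 11161/(7 - ⅕*(-406/149)) = 11161/(7 + 406/745) = 11161/(5621/745) = 11161*(745/5621) = 8314945/5621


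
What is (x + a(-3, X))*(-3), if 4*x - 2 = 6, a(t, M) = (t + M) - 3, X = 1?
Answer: 9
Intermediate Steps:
a(t, M) = -3 + M + t (a(t, M) = (M + t) - 3 = -3 + M + t)
x = 2 (x = 1/2 + (1/4)*6 = 1/2 + 3/2 = 2)
(x + a(-3, X))*(-3) = (2 + (-3 + 1 - 3))*(-3) = (2 - 5)*(-3) = -3*(-3) = 9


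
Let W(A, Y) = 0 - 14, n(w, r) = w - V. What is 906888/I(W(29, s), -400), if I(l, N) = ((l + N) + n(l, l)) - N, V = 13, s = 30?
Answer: -906888/41 ≈ -22119.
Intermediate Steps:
n(w, r) = -13 + w (n(w, r) = w - 1*13 = w - 13 = -13 + w)
W(A, Y) = -14
I(l, N) = -13 + 2*l (I(l, N) = ((l + N) + (-13 + l)) - N = ((N + l) + (-13 + l)) - N = (-13 + N + 2*l) - N = -13 + 2*l)
906888/I(W(29, s), -400) = 906888/(-13 + 2*(-14)) = 906888/(-13 - 28) = 906888/(-41) = 906888*(-1/41) = -906888/41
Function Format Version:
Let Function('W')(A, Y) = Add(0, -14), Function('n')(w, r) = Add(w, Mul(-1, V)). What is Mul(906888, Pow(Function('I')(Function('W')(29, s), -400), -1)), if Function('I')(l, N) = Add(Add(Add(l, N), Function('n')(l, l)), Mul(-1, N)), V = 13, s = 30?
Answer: Rational(-906888, 41) ≈ -22119.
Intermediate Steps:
Function('n')(w, r) = Add(-13, w) (Function('n')(w, r) = Add(w, Mul(-1, 13)) = Add(w, -13) = Add(-13, w))
Function('W')(A, Y) = -14
Function('I')(l, N) = Add(-13, Mul(2, l)) (Function('I')(l, N) = Add(Add(Add(l, N), Add(-13, l)), Mul(-1, N)) = Add(Add(Add(N, l), Add(-13, l)), Mul(-1, N)) = Add(Add(-13, N, Mul(2, l)), Mul(-1, N)) = Add(-13, Mul(2, l)))
Mul(906888, Pow(Function('I')(Function('W')(29, s), -400), -1)) = Mul(906888, Pow(Add(-13, Mul(2, -14)), -1)) = Mul(906888, Pow(Add(-13, -28), -1)) = Mul(906888, Pow(-41, -1)) = Mul(906888, Rational(-1, 41)) = Rational(-906888, 41)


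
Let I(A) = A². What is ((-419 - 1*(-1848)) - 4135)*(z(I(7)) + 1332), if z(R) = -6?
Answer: -3588156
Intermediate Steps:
((-419 - 1*(-1848)) - 4135)*(z(I(7)) + 1332) = ((-419 - 1*(-1848)) - 4135)*(-6 + 1332) = ((-419 + 1848) - 4135)*1326 = (1429 - 4135)*1326 = -2706*1326 = -3588156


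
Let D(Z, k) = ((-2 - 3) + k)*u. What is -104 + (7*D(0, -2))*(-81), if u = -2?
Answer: -8042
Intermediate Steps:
D(Z, k) = 10 - 2*k (D(Z, k) = ((-2 - 3) + k)*(-2) = (-5 + k)*(-2) = 10 - 2*k)
-104 + (7*D(0, -2))*(-81) = -104 + (7*(10 - 2*(-2)))*(-81) = -104 + (7*(10 + 4))*(-81) = -104 + (7*14)*(-81) = -104 + 98*(-81) = -104 - 7938 = -8042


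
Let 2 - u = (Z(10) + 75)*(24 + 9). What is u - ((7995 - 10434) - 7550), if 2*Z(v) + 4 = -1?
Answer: 15197/2 ≈ 7598.5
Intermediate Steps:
Z(v) = -5/2 (Z(v) = -2 + (½)*(-1) = -2 - ½ = -5/2)
u = -4781/2 (u = 2 - (-5/2 + 75)*(24 + 9) = 2 - 145*33/2 = 2 - 1*4785/2 = 2 - 4785/2 = -4781/2 ≈ -2390.5)
u - ((7995 - 10434) - 7550) = -4781/2 - ((7995 - 10434) - 7550) = -4781/2 - (-2439 - 7550) = -4781/2 - 1*(-9989) = -4781/2 + 9989 = 15197/2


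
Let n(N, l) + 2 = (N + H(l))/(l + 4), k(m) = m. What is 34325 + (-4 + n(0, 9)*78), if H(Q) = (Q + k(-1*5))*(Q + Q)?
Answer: 34597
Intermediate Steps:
H(Q) = 2*Q*(-5 + Q) (H(Q) = (Q - 1*5)*(Q + Q) = (Q - 5)*(2*Q) = (-5 + Q)*(2*Q) = 2*Q*(-5 + Q))
n(N, l) = -2 + (N + 2*l*(-5 + l))/(4 + l) (n(N, l) = -2 + (N + 2*l*(-5 + l))/(l + 4) = -2 + (N + 2*l*(-5 + l))/(4 + l))
34325 + (-4 + n(0, 9)*78) = 34325 + (-4 + ((-8 + 0 - 12*9 + 2*9**2)/(4 + 9))*78) = 34325 + (-4 + ((-8 + 0 - 108 + 2*81)/13)*78) = 34325 + (-4 + ((-8 + 0 - 108 + 162)/13)*78) = 34325 + (-4 + ((1/13)*46)*78) = 34325 + (-4 + (46/13)*78) = 34325 + (-4 + 276) = 34325 + 272 = 34597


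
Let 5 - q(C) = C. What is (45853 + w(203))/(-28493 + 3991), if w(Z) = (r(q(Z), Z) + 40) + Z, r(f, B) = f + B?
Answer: -46101/24502 ≈ -1.8815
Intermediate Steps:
q(C) = 5 - C
r(f, B) = B + f
w(Z) = 45 + Z (w(Z) = ((Z + (5 - Z)) + 40) + Z = (5 + 40) + Z = 45 + Z)
(45853 + w(203))/(-28493 + 3991) = (45853 + (45 + 203))/(-28493 + 3991) = (45853 + 248)/(-24502) = 46101*(-1/24502) = -46101/24502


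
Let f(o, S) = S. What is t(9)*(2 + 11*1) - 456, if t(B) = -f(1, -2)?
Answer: -430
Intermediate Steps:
t(B) = 2 (t(B) = -1*(-2) = 2)
t(9)*(2 + 11*1) - 456 = 2*(2 + 11*1) - 456 = 2*(2 + 11) - 456 = 2*13 - 456 = 26 - 456 = -430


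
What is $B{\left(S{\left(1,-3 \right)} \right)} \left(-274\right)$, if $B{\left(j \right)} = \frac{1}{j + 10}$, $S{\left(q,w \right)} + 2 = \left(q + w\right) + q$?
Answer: $- \frac{274}{7} \approx -39.143$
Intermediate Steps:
$S{\left(q,w \right)} = -2 + w + 2 q$ ($S{\left(q,w \right)} = -2 + \left(\left(q + w\right) + q\right) = -2 + \left(w + 2 q\right) = -2 + w + 2 q$)
$B{\left(j \right)} = \frac{1}{10 + j}$
$B{\left(S{\left(1,-3 \right)} \right)} \left(-274\right) = \frac{1}{10 - 3} \left(-274\right) = \frac{1}{7} \left(-274\right) = - \frac{274}{7}$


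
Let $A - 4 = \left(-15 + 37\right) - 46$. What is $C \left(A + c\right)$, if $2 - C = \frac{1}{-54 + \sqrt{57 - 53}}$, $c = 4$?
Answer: $- \frac{420}{13} \approx -32.308$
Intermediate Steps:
$C = \frac{105}{52}$ ($C = 2 - \frac{1}{-54 + \sqrt{57 - 53}} = 2 - \frac{1}{-54 + \sqrt{4}} = 2 - \frac{1}{-54 + 2} = 2 - \frac{1}{-52} = 2 - - \frac{1}{52} = 2 + \frac{1}{52} = \frac{105}{52} \approx 2.0192$)
$A = -20$ ($A = 4 + \left(\left(-15 + 37\right) - 46\right) = 4 + \left(22 - 46\right) = 4 - 24 = -20$)
$C \left(A + c\right) = \frac{105 \left(-20 + 4\right)}{52} = \frac{105}{52} \left(-16\right) = - \frac{420}{13}$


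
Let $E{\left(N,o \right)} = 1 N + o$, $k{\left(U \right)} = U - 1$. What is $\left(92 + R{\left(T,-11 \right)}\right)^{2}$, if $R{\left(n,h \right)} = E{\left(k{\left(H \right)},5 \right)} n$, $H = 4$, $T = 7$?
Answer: $21904$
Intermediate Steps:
$k{\left(U \right)} = -1 + U$
$E{\left(N,o \right)} = N + o$
$R{\left(n,h \right)} = 8 n$ ($R{\left(n,h \right)} = \left(\left(-1 + 4\right) + 5\right) n = \left(3 + 5\right) n = 8 n$)
$\left(92 + R{\left(T,-11 \right)}\right)^{2} = \left(92 + 8 \cdot 7\right)^{2} = \left(92 + 56\right)^{2} = 148^{2} = 21904$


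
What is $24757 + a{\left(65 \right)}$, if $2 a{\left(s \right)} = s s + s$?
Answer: $26902$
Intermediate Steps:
$a{\left(s \right)} = \frac{s}{2} + \frac{s^{2}}{2}$ ($a{\left(s \right)} = \frac{s s + s}{2} = \frac{s^{2} + s}{2} = \frac{s + s^{2}}{2} = \frac{s}{2} + \frac{s^{2}}{2}$)
$24757 + a{\left(65 \right)} = 24757 + \frac{1}{2} \cdot 65 \left(1 + 65\right) = 24757 + \frac{1}{2} \cdot 65 \cdot 66 = 24757 + 2145 = 26902$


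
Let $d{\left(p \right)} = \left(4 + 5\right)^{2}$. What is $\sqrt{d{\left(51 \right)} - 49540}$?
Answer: $i \sqrt{49459} \approx 222.39 i$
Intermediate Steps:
$d{\left(p \right)} = 81$ ($d{\left(p \right)} = 9^{2} = 81$)
$\sqrt{d{\left(51 \right)} - 49540} = \sqrt{81 - 49540} = \sqrt{-49459} = i \sqrt{49459}$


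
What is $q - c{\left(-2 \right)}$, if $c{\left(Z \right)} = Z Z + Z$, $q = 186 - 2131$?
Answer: $-1947$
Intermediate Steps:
$q = -1945$ ($q = 186 - 2131 = -1945$)
$c{\left(Z \right)} = Z + Z^{2}$ ($c{\left(Z \right)} = Z^{2} + Z = Z + Z^{2}$)
$q - c{\left(-2 \right)} = -1945 - - 2 \left(1 - 2\right) = -1945 - \left(-2\right) \left(-1\right) = -1945 - 2 = -1947$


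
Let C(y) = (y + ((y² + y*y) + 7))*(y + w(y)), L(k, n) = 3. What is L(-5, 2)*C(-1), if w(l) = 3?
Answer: 48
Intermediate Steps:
C(y) = (3 + y)*(7 + y + 2*y²) (C(y) = (y + ((y² + y*y) + 7))*(y + 3) = (y + ((y² + y²) + 7))*(3 + y) = (y + (2*y² + 7))*(3 + y) = (y + (7 + 2*y²))*(3 + y) = (7 + y + 2*y²)*(3 + y) = (3 + y)*(7 + y + 2*y²))
L(-5, 2)*C(-1) = 3*(21 + 2*(-1)³ + 7*(-1)² + 10*(-1)) = 3*(21 + 2*(-1) + 7*1 - 10) = 3*(21 - 2 + 7 - 10) = 3*16 = 48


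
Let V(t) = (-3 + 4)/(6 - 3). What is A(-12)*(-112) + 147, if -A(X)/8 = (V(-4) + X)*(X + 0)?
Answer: 125587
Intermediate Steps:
V(t) = ⅓ (V(t) = 1/3 = 1*(⅓) = ⅓)
A(X) = -8*X*(⅓ + X) (A(X) = -8*(⅓ + X)*(X + 0) = -8*(⅓ + X)*X = -8*X*(⅓ + X))
A(-12)*(-112) + 147 = -8/3*(-12)*(1 + 3*(-12))*(-112) + 147 = -8/3*(-12)*(1 - 36)*(-112) + 147 = -8/3*(-12)*(-35)*(-112) + 147 = -1120*(-112) + 147 = 125440 + 147 = 125587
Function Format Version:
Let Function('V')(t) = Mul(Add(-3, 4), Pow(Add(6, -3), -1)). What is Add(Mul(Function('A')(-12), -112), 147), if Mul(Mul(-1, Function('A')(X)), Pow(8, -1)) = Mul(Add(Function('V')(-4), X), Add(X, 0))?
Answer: 125587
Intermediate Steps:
Function('V')(t) = Rational(1, 3) (Function('V')(t) = Mul(1, Pow(3, -1)) = Mul(1, Rational(1, 3)) = Rational(1, 3))
Function('A')(X) = Mul(-8, X, Add(Rational(1, 3), X)) (Function('A')(X) = Mul(-8, Mul(Add(Rational(1, 3), X), Add(X, 0))) = Mul(-8, Mul(Add(Rational(1, 3), X), X)) = Mul(-8, Mul(X, Add(Rational(1, 3), X))) = Mul(-8, X, Add(Rational(1, 3), X)))
Add(Mul(Function('A')(-12), -112), 147) = Add(Mul(Mul(Rational(-8, 3), -12, Add(1, Mul(3, -12))), -112), 147) = Add(Mul(Mul(Rational(-8, 3), -12, Add(1, -36)), -112), 147) = Add(Mul(Mul(Rational(-8, 3), -12, -35), -112), 147) = Add(Mul(-1120, -112), 147) = Add(125440, 147) = 125587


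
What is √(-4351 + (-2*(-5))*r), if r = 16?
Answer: I*√4191 ≈ 64.738*I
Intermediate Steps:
√(-4351 + (-2*(-5))*r) = √(-4351 - 2*(-5)*16) = √(-4351 + 10*16) = √(-4351 + 160) = √(-4191) = I*√4191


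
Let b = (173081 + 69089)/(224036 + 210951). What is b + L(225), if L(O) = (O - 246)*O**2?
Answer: -462445312205/434987 ≈ -1.0631e+6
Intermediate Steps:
b = 242170/434987 ≈ 0.55673
L(O) = O**2*(-246 + O) (L(O) = (-246 + O)*O**2 = O**2*(-246 + O))
b + L(225) = 242170/434987 + 225**2*(-246 + 225) = 242170/434987 + 50625*(-21) = 242170/434987 - 1063125 = -462445312205/434987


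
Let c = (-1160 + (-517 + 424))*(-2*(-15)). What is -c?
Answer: 37590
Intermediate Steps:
c = -37590 (c = (-1160 - 93)*30 = -1253*30 = -37590)
-c = -1*(-37590) = 37590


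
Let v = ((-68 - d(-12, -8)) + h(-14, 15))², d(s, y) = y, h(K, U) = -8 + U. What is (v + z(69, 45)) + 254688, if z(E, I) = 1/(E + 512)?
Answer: 149605758/581 ≈ 2.5750e+5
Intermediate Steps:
z(E, I) = 1/(512 + E)
v = 2809 (v = ((-68 - 1*(-8)) + (-8 + 15))² = ((-68 + 8) + 7)² = (-60 + 7)² = (-53)² = 2809)
(v + z(69, 45)) + 254688 = (2809 + 1/(512 + 69)) + 254688 = (2809 + 1/581) + 254688 = 1632030/581 + 254688 = 149605758/581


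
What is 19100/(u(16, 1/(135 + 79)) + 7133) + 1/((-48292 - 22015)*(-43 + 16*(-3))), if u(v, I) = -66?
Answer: 639793737/236723669 ≈ 2.7027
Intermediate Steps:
19100/(u(16, 1/(135 + 79)) + 7133) + 1/((-48292 - 22015)*(-43 + 16*(-3))) = 19100/(-66 + 7133) + 1/((-48292 - 22015)*(-43 + 16*(-3))) = 19100/7067 + 1/((-70307)*(-43 - 48)) = 19100*(1/7067) - 1/70307/(-91) = 100/37 - 1/70307*(-1/91) = 100/37 + 1/6397937 = 639793737/236723669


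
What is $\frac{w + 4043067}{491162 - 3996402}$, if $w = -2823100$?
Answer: $- \frac{1219967}{3505240} \approx -0.34804$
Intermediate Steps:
$\frac{w + 4043067}{491162 - 3996402} = \frac{-2823100 + 4043067}{491162 - 3996402} = \frac{1219967}{-3505240} = 1219967 \left(- \frac{1}{3505240}\right) = - \frac{1219967}{3505240}$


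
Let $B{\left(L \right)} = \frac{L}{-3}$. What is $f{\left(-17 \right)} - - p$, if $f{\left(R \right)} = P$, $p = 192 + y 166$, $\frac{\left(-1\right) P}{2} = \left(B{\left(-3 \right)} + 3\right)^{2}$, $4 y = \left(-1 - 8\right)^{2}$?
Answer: $\frac{7043}{2} \approx 3521.5$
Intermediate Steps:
$B{\left(L \right)} = - \frac{L}{3}$ ($B{\left(L \right)} = L \left(- \frac{1}{3}\right) = - \frac{L}{3}$)
$y = \frac{81}{4}$ ($y = \frac{\left(-1 - 8\right)^{2}}{4} = \frac{\left(-9\right)^{2}}{4} = \frac{1}{4} \cdot 81 = \frac{81}{4} \approx 20.25$)
$P = -32$ ($P = - 2 \left(\left(- \frac{1}{3}\right) \left(-3\right) + 3\right)^{2} = - 2 \left(1 + 3\right)^{2} = - 2 \cdot 4^{2} = \left(-2\right) 16 = -32$)
$p = \frac{7107}{2}$ ($p = 192 + \frac{81}{4} \cdot 166 = 192 + \frac{6723}{2} = \frac{7107}{2} \approx 3553.5$)
$f{\left(R \right)} = -32$
$f{\left(-17 \right)} - - p = -32 - \left(-1\right) \frac{7107}{2} = -32 - - \frac{7107}{2} = -32 + \frac{7107}{2} = \frac{7043}{2}$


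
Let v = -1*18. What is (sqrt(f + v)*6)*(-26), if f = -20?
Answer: -156*I*sqrt(38) ≈ -961.65*I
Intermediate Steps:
v = -18
(sqrt(f + v)*6)*(-26) = (sqrt(-20 - 18)*6)*(-26) = (sqrt(-38)*6)*(-26) = ((I*sqrt(38))*6)*(-26) = (6*I*sqrt(38))*(-26) = -156*I*sqrt(38)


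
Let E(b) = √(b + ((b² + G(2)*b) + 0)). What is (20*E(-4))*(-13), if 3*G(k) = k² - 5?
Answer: -520*√30/3 ≈ -949.39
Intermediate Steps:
G(k) = -5/3 + k²/3 (G(k) = (k² - 5)/3 = (-5 + k²)/3 = -5/3 + k²/3)
E(b) = √(b² + 2*b/3) (E(b) = √(b + ((b² + (-5/3 + (⅓)*2²)*b) + 0)) = √(b + ((b² + (-5/3 + (⅓)*4)*b) + 0)) = √(b + ((b² + (-5/3 + 4/3)*b) + 0)) = √(b + ((b² - b/3) + 0)) = √(b + (b² - b/3)) = √(b² + 2*b/3))
(20*E(-4))*(-13) = (20*(√3*√(-4*(2 + 3*(-4)))/3))*(-13) = (20*(√3*√(-4*(2 - 12))/3))*(-13) = (20*(√3*√(-4*(-10))/3))*(-13) = (20*(√3*√40/3))*(-13) = (20*(√3*(2*√10)/3))*(-13) = (20*(2*√30/3))*(-13) = (40*√30/3)*(-13) = -520*√30/3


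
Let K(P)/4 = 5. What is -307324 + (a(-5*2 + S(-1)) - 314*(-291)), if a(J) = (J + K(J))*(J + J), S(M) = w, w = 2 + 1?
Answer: -216132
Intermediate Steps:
w = 3
K(P) = 20 (K(P) = 4*5 = 20)
S(M) = 3
a(J) = 2*J*(20 + J) (a(J) = (J + 20)*(J + J) = (20 + J)*(2*J) = 2*J*(20 + J))
-307324 + (a(-5*2 + S(-1)) - 314*(-291)) = -307324 + (2*(-5*2 + 3)*(20 + (-5*2 + 3)) - 314*(-291)) = -307324 + (2*(-10 + 3)*(20 + (-10 + 3)) + 91374) = -307324 + (2*(-7)*(20 - 7) + 91374) = -307324 + (2*(-7)*13 + 91374) = -307324 + (-182 + 91374) = -307324 + 91192 = -216132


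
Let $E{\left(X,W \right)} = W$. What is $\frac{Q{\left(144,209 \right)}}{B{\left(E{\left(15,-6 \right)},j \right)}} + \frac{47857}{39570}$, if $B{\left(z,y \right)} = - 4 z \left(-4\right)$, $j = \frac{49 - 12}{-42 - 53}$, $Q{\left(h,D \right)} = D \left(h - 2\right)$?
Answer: $- \frac{97480349}{316560} \approx -307.94$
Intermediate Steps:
$Q{\left(h,D \right)} = D \left(-2 + h\right)$
$j = - \frac{37}{95}$ ($j = \frac{37}{-95} = 37 \left(- \frac{1}{95}\right) = - \frac{37}{95} \approx -0.38947$)
$B{\left(z,y \right)} = 16 z$
$\frac{Q{\left(144,209 \right)}}{B{\left(E{\left(15,-6 \right)},j \right)}} + \frac{47857}{39570} = \frac{209 \left(-2 + 144\right)}{16 \left(-6\right)} + \frac{47857}{39570} = \frac{209 \cdot 142}{-96} + 47857 \cdot \frac{1}{39570} = 29678 \left(- \frac{1}{96}\right) + \frac{47857}{39570} = - \frac{14839}{48} + \frac{47857}{39570} = - \frac{97480349}{316560}$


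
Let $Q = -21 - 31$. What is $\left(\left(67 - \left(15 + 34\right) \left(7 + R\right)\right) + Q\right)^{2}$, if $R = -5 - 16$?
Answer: $491401$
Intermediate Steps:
$R = -21$
$Q = -52$ ($Q = -21 - 31 = -52$)
$\left(\left(67 - \left(15 + 34\right) \left(7 + R\right)\right) + Q\right)^{2} = \left(\left(67 - \left(15 + 34\right) \left(7 - 21\right)\right) - 52\right)^{2} = \left(\left(67 - 49 \left(-14\right)\right) - 52\right)^{2} = \left(\left(67 - -686\right) - 52\right)^{2} = \left(\left(67 + 686\right) - 52\right)^{2} = \left(753 - 52\right)^{2} = 701^{2} = 491401$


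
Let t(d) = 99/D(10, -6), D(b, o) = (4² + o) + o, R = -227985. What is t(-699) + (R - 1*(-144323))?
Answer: -334549/4 ≈ -83637.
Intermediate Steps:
D(b, o) = 16 + 2*o (D(b, o) = (16 + o) + o = 16 + 2*o)
t(d) = 99/4 (t(d) = 99/(16 + 2*(-6)) = 99/(16 - 12) = 99/4)
t(-699) + (R - 1*(-144323)) = 99/4 + (-227985 - 1*(-144323)) = 99/4 + (-227985 + 144323) = 99/4 - 83662 = -334549/4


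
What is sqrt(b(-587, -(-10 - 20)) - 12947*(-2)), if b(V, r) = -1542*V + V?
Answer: 7*sqrt(18989) ≈ 964.60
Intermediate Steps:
b(V, r) = -1541*V
sqrt(b(-587, -(-10 - 20)) - 12947*(-2)) = sqrt(-1541*(-587) - 12947*(-2)) = sqrt(904567 + 25894) = sqrt(930461) = 7*sqrt(18989)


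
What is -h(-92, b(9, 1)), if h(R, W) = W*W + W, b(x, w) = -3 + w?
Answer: -2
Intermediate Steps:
h(R, W) = W + W**2 (h(R, W) = W**2 + W = W + W**2)
-h(-92, b(9, 1)) = -(-3 + 1)*(1 + (-3 + 1)) = -(-2)*(1 - 2) = -(-2)*(-1) = -1*2 = -2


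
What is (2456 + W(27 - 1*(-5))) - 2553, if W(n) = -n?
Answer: -129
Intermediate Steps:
(2456 + W(27 - 1*(-5))) - 2553 = (2456 - (27 - 1*(-5))) - 2553 = (2456 - (27 + 5)) - 2553 = (2456 - 1*32) - 2553 = (2456 - 32) - 2553 = 2424 - 2553 = -129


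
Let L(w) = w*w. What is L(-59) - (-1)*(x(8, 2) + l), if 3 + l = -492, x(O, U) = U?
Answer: 2988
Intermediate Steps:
l = -495 (l = -3 - 492 = -495)
L(w) = w²
L(-59) - (-1)*(x(8, 2) + l) = (-59)² - (-1)*(2 - 495) = 3481 - (-1)*(-493) = 3481 - 1*493 = 3481 - 493 = 2988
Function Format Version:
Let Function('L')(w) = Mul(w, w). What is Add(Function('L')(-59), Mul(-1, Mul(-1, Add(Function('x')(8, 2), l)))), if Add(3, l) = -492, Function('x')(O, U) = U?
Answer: 2988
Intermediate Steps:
l = -495 (l = Add(-3, -492) = -495)
Function('L')(w) = Pow(w, 2)
Add(Function('L')(-59), Mul(-1, Mul(-1, Add(Function('x')(8, 2), l)))) = Add(Pow(-59, 2), Mul(-1, Mul(-1, Add(2, -495)))) = Add(3481, Mul(-1, Mul(-1, -493))) = Add(3481, Mul(-1, 493)) = Add(3481, -493) = 2988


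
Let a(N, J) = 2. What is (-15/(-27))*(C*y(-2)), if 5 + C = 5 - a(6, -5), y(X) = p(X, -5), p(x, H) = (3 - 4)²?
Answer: -10/9 ≈ -1.1111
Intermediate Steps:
p(x, H) = 1 (p(x, H) = (-1)² = 1)
y(X) = 1
C = -2 (C = -5 + (5 - 1*2) = -5 + (5 - 2) = -5 + 3 = -2)
(-15/(-27))*(C*y(-2)) = (-15/(-27))*(-2*1) = -15*(-1/27)*(-2) = (5/9)*(-2) = -10/9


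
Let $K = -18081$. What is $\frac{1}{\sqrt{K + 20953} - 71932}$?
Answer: $- \frac{17983}{1293552438} - \frac{\sqrt{718}}{2587104876} \approx -1.3912 \cdot 10^{-5}$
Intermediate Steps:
$\frac{1}{\sqrt{K + 20953} - 71932} = \frac{1}{\sqrt{-18081 + 20953} - 71932} = \frac{1}{\sqrt{2872} - 71932} = \frac{1}{2 \sqrt{718} - 71932} = \frac{1}{-71932 + 2 \sqrt{718}}$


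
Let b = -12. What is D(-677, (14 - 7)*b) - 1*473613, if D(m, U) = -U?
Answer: -473529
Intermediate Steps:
D(-677, (14 - 7)*b) - 1*473613 = -(14 - 7)*(-12) - 1*473613 = -7*(-12) - 473613 = -1*(-84) - 473613 = 84 - 473613 = -473529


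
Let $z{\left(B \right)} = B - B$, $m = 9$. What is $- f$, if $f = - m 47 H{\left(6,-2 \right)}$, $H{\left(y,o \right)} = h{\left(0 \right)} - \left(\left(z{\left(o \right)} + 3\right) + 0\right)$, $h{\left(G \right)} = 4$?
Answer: $423$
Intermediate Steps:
$z{\left(B \right)} = 0$
$H{\left(y,o \right)} = 1$ ($H{\left(y,o \right)} = 4 - \left(\left(0 + 3\right) + 0\right) = 4 - \left(3 + 0\right) = 4 - 3 = 1$)
$f = -423$ ($f = - 9 \cdot 47 \cdot 1 = - 423 \cdot 1 = \left(-1\right) 423 = -423$)
$- f = \left(-1\right) \left(-423\right) = 423$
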